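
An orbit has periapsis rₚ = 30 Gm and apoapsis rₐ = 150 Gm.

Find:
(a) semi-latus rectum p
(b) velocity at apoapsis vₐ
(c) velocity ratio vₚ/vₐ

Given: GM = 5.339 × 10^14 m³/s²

Convert to SI: rₚ = 30 Gm = 3e+10 m; rₐ = 150 Gm = 1.5e+11 m.
(a) From a = (rₚ + rₐ)/2 = 9e+10 m and e = (rₐ − rₚ)/(rₐ + rₚ) = 0.666667, p = a(1 − e²) = 9e+10 · (1 − (0.666667)²) ≈ 5e+10 m
(b) With a = (rₚ + rₐ)/2 = 9e+10 m, vₐ = √(GM (2/rₐ − 1/a)) = √(5.339e+14 · (2/1.5e+11 − 1/9e+10)) m/s ≈ 34.44 m/s
(c) Conservation of angular momentum (rₚvₚ = rₐvₐ) gives vₚ/vₐ = rₐ/rₚ = 1.5e+11/3e+10 ≈ 5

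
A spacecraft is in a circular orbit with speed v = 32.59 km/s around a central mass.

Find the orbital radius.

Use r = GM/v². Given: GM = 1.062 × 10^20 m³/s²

Convert to SI: v = 32.59 km/s = 32590 m/s.
For a circular orbit, v² = GM / r, so r = GM / v².
r = 1.062e+20 / (32590)² m ≈ 9.999e+10 m = 99.99 Gm.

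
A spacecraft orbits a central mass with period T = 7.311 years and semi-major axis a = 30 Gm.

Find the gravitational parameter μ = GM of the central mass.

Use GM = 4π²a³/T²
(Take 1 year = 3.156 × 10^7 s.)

Convert to SI: T = 7.311 years = 2.30735e+08 s; a = 30 Gm = 3e+10 m.
GM = 4π² · a³ / T².
GM = 4π² · (3e+10)³ / (2.30735e+08)² m³/s² ≈ 2.002e+16 m³/s² = 2.002 × 10^16 m³/s².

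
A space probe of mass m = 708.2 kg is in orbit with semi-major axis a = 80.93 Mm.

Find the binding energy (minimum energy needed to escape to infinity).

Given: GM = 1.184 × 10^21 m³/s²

Convert to SI: a = 80.93 Mm = 8.093e+07 m.
Total orbital energy is E = −GMm/(2a); binding energy is E_bind = −E = GMm/(2a).
E_bind = 1.184e+21 · 708.2 / (2 · 8.093e+07) J ≈ 5.18e+15 J = 5.18 PJ.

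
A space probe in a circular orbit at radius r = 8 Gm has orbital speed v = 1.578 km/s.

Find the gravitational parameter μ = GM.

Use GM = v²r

Convert to SI: r = 8 Gm = 8e+09 m; v = 1.578 km/s = 1578 m/s.
For a circular orbit v² = GM/r, so GM = v² · r.
GM = (1578)² · 8e+09 m³/s² ≈ 1.992e+16 m³/s² = 1.992 × 10^16 m³/s².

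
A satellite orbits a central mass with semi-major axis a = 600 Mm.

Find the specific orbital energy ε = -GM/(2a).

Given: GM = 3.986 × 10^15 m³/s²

Convert to SI: a = 600 Mm = 6e+08 m.
ε = −GM / (2a).
ε = −3.986e+15 / (2 · 6e+08) J/kg ≈ -3.322e+06 J/kg = -3.322 MJ/kg.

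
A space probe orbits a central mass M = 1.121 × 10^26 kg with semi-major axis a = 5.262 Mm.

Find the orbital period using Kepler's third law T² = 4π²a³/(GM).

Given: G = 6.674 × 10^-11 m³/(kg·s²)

Convert to SI: a = 5.262 Mm = 5.262e+06 m.
GM = G · M = 6.674e-11 · 1.121e+26 = 7.48155e+15 m³/s².
Kepler's third law: T = 2π √(a³ / GM).
Substituting a = 5.262e+06 m and GM = 7.48155e+15 m³/s²:
T = 2π √((5.262e+06)³ / 7.48155e+15) s
T ≈ 876.8 s = 14.61 minutes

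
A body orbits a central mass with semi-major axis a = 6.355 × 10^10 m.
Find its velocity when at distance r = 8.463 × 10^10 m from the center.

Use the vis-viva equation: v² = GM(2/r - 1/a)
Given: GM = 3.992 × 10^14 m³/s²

Vis-viva: v = √(GM · (2/r − 1/a)).
2/r − 1/a = 2/8.463e+10 − 1/6.355e+10 = 7.89664e-12 m⁻¹.
v = √(3.992e+14 · 7.89664e-12) m/s ≈ 56.15 m/s = 56.15 m/s.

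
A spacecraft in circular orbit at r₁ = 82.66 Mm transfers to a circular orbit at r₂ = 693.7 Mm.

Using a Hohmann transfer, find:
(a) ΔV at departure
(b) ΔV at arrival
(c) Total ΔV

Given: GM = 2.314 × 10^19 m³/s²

Convert to SI: r₁ = 82.66 Mm = 8.266e+07 m; r₂ = 693.7 Mm = 6.937e+08 m.
Transfer semi-major axis: a_t = (r₁ + r₂)/2 = (8.266e+07 + 6.937e+08)/2 = 3.8818e+08 m.
Circular speeds: v₁ = √(GM/r₁) = 529095 m/s, v₂ = √(GM/r₂) = 182640 m/s.
Transfer speeds (vis-viva v² = GM(2/r − 1/a_t)): v₁ᵗ = 707299 m/s, v₂ᵗ = 84280.5 m/s.
(a) ΔV₁ = |v₁ᵗ − v₁| ≈ 1.782e+05 m/s = 178.2 km/s.
(b) ΔV₂ = |v₂ − v₂ᵗ| ≈ 9.836e+04 m/s = 98.36 km/s.
(c) ΔV_total = ΔV₁ + ΔV₂ ≈ 2.766e+05 m/s = 276.6 km/s.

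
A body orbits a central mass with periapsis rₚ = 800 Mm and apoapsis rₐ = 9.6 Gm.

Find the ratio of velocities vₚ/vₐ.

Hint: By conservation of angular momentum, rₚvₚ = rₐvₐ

Convert to SI: rₚ = 800 Mm = 8e+08 m; rₐ = 9.6 Gm = 9.6e+09 m.
Conservation of angular momentum gives rₚvₚ = rₐvₐ, so vₚ/vₐ = rₐ/rₚ.
vₚ/vₐ = 9.6e+09 / 8e+08 ≈ 12.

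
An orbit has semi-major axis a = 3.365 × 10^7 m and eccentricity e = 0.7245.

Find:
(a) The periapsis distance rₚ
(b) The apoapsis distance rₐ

(a) rₚ = a(1 − e) = 3.365e+07 · (1 − 0.7245) = 3.365e+07 · 0.2755 ≈ 9.271e+06 m = 9.271 × 10^6 m.
(b) rₐ = a(1 + e) = 3.365e+07 · (1 + 0.7245) = 3.365e+07 · 1.7245 ≈ 5.803e+07 m = 5.803 × 10^7 m.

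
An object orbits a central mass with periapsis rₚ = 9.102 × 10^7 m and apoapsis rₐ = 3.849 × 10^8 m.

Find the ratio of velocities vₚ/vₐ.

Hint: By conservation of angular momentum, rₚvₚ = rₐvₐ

Conservation of angular momentum gives rₚvₚ = rₐvₐ, so vₚ/vₐ = rₐ/rₚ.
vₚ/vₐ = 3.849e+08 / 9.102e+07 ≈ 4.229.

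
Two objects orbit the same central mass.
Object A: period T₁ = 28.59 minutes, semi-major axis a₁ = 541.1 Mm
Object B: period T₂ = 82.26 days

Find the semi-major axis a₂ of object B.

Convert to SI: T₁ = 28.59 minutes = 1715.4 s; a₁ = 541.1 Mm = 5.411e+08 m; T₂ = 82.26 days = 7.10726e+06 s.
Kepler's third law: (T₁/T₂)² = (a₁/a₂)³ ⇒ a₂ = a₁ · (T₂/T₁)^(2/3).
T₂/T₁ = 7.10726e+06 / 1715.4 = 4143.21.
a₂ = 5.411e+08 · (4143.21)^(2/3) m ≈ 1.396e+11 m = 139.6 Gm.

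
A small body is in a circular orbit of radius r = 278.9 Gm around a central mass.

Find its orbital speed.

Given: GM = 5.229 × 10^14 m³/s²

Convert to SI: r = 278.9 Gm = 2.789e+11 m.
For a circular orbit, gravity supplies the centripetal force, so v = √(GM / r).
v = √(5.229e+14 / 2.789e+11) m/s ≈ 43.3 m/s = 43.3 m/s.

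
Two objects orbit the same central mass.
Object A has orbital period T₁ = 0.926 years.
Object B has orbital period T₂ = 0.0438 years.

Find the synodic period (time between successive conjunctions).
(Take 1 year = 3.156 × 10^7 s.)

Convert to SI: T₁ = 0.926 years = 2.92246e+07 s; T₂ = 0.0438 years = 1.38233e+06 s.
T_syn = |T₁ · T₂ / (T₁ − T₂)|.
T_syn = |2.92246e+07 · 1.38233e+06 / (2.92246e+07 − 1.38233e+06)| s ≈ 1.451e+06 s = 0.04597 years.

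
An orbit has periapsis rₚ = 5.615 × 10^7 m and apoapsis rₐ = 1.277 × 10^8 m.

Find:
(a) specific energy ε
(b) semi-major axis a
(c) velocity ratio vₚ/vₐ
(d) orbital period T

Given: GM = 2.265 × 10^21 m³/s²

(a) With a = (rₚ + rₐ)/2 = 9.1925e+07 m, ε = −GM/(2a) = −2.265e+21/(2 · 9.1925e+07) J/kg ≈ -1.232e+13 J/kg
(b) a = (rₚ + rₐ)/2 = (5.615e+07 + 1.277e+08)/2 ≈ 9.192e+07 m
(c) Conservation of angular momentum (rₚvₚ = rₐvₐ) gives vₚ/vₐ = rₐ/rₚ = 1.277e+08/5.615e+07 ≈ 2.274
(d) With a = (rₚ + rₐ)/2 = 9.1925e+07 m, T = 2π √(a³/GM) = 2π √((9.1925e+07)³/2.265e+21) s ≈ 116.4 s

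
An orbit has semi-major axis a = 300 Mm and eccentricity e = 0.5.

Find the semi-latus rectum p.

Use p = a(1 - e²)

Convert to SI: a = 300 Mm = 3e+08 m.
p = a (1 − e²).
p = 3e+08 · (1 − (0.5)²) = 3e+08 · 0.75 ≈ 2.25e+08 m = 225 Mm.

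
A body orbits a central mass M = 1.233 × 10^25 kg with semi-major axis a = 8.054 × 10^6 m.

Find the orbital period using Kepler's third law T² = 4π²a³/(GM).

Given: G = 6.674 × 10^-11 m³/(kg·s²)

GM = G · M = 6.674e-11 · 1.233e+25 = 8.22904e+14 m³/s².
Kepler's third law: T = 2π √(a³ / GM).
Substituting a = 8.054e+06 m and GM = 8.22904e+14 m³/s²:
T = 2π √((8.054e+06)³ / 8.22904e+14) s
T ≈ 5006 s = 1.391 hours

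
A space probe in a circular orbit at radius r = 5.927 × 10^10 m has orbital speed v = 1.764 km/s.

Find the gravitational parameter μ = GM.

Convert to SI: v = 1.764 km/s = 1764 m/s.
For a circular orbit v² = GM/r, so GM = v² · r.
GM = (1764)² · 5.927e+10 m³/s² ≈ 1.844e+17 m³/s² = 1.844 × 10^17 m³/s².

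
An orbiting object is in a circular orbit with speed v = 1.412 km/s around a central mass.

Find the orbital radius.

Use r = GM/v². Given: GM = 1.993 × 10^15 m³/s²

Convert to SI: v = 1.412 km/s = 1412 m/s.
For a circular orbit, v² = GM / r, so r = GM / v².
r = 1.993e+15 / (1412)² m ≈ 9.996e+08 m = 999.6 Mm.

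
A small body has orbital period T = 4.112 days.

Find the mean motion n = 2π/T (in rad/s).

Convert to SI: T = 4.112 days = 355277 s.
n = 2π / T.
n = 2π / 355277 s ≈ 1.769e-05 rad/s.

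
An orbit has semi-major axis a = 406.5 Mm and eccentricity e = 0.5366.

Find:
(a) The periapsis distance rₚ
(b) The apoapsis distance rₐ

Convert to SI: a = 406.5 Mm = 4.065e+08 m.
(a) rₚ = a(1 − e) = 4.065e+08 · (1 − 0.5366) = 4.065e+08 · 0.4634 ≈ 1.884e+08 m = 188.4 Mm.
(b) rₐ = a(1 + e) = 4.065e+08 · (1 + 0.5366) = 4.065e+08 · 1.5366 ≈ 6.246e+08 m = 624.6 Mm.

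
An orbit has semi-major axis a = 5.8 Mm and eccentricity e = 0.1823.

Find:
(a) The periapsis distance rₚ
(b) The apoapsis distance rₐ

Convert to SI: a = 5.8 Mm = 5.8e+06 m.
(a) rₚ = a(1 − e) = 5.8e+06 · (1 − 0.1823) = 5.8e+06 · 0.8177 ≈ 4.743e+06 m = 4.743 Mm.
(b) rₐ = a(1 + e) = 5.8e+06 · (1 + 0.1823) = 5.8e+06 · 1.1823 ≈ 6.857e+06 m = 6.857 Mm.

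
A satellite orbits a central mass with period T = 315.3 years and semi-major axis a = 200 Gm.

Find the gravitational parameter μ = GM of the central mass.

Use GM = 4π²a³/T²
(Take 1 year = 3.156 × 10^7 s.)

Convert to SI: T = 315.3 years = 9.95087e+09 s; a = 200 Gm = 2e+11 m.
GM = 4π² · a³ / T².
GM = 4π² · (2e+11)³ / (9.95087e+09)² m³/s² ≈ 3.19e+15 m³/s² = 3.19 × 10^15 m³/s².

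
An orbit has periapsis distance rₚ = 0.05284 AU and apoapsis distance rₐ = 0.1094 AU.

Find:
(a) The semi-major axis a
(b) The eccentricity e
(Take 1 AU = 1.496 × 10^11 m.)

Convert to SI: rₚ = 0.05284 AU = 7.90486e+09 m; rₐ = 0.1094 AU = 1.63662e+10 m.
(a) a = (rₚ + rₐ) / 2 = (7.90486e+09 + 1.63662e+10) / 2 ≈ 1.214e+10 m = 0.08112 AU.
(b) e = (rₐ − rₚ) / (rₐ + rₚ) = (1.63662e+10 − 7.90486e+09) / (1.63662e+10 + 7.90486e+09) ≈ 0.3486.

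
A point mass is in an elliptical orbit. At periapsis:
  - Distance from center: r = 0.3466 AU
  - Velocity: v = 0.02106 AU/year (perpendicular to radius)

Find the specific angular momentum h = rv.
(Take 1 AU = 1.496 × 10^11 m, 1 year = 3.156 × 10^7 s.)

Convert to SI: r = 0.3466 AU = 5.18514e+10 m; v = 0.02106 AU/year = 99.8281 m/s.
With v perpendicular to r, h = r · v.
h = 5.18514e+10 · 99.8281 m²/s ≈ 5.176e+12 m²/s.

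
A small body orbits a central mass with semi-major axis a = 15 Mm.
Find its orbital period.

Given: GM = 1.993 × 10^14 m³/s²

Convert to SI: a = 15 Mm = 1.5e+07 m.
Kepler's third law: T = 2π √(a³ / GM).
Substituting a = 1.5e+07 m and GM = 1.993e+14 m³/s²:
T = 2π √((1.5e+07)³ / 1.993e+14) s
T ≈ 2.586e+04 s = 7.182 hours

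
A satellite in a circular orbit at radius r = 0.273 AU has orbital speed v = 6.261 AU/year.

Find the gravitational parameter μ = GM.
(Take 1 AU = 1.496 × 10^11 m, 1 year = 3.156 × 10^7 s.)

Convert to SI: r = 0.273 AU = 4.08408e+10 m; v = 6.261 AU/year = 29678.3 m/s.
For a circular orbit v² = GM/r, so GM = v² · r.
GM = (29678.3)² · 4.08408e+10 m³/s² ≈ 3.597e+19 m³/s² = 3.597 × 10^19 m³/s².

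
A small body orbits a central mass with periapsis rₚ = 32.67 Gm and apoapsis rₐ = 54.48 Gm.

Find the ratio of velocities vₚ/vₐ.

Convert to SI: rₚ = 32.67 Gm = 3.267e+10 m; rₐ = 54.48 Gm = 5.448e+10 m.
Conservation of angular momentum gives rₚvₚ = rₐvₐ, so vₚ/vₐ = rₐ/rₚ.
vₚ/vₐ = 5.448e+10 / 3.267e+10 ≈ 1.668.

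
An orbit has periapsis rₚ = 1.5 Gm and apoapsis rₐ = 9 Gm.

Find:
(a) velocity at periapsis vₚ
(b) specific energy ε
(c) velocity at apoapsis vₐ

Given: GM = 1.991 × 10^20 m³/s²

Convert to SI: rₚ = 1.5 Gm = 1.5e+09 m; rₐ = 9 Gm = 9e+09 m.
(a) With a = (rₚ + rₐ)/2 = 5.25e+09 m, vₚ = √(GM (2/rₚ − 1/a)) = √(1.991e+20 · (2/1.5e+09 − 1/5.25e+09)) m/s ≈ 4.77e+05 m/s
(b) With a = (rₚ + rₐ)/2 = 5.25e+09 m, ε = −GM/(2a) = −1.991e+20/(2 · 5.25e+09) J/kg ≈ -1.896e+10 J/kg
(c) With a = (rₚ + rₐ)/2 = 5.25e+09 m, vₐ = √(GM (2/rₐ − 1/a)) = √(1.991e+20 · (2/9e+09 − 1/5.25e+09)) m/s ≈ 7.95e+04 m/s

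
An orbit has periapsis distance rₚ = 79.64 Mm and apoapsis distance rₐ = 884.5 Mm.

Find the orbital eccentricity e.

Convert to SI: rₚ = 79.64 Mm = 7.964e+07 m; rₐ = 884.5 Mm = 8.845e+08 m.
e = (rₐ − rₚ) / (rₐ + rₚ).
e = (8.845e+08 − 7.964e+07) / (8.845e+08 + 7.964e+07) = 8.0486e+08 / 9.6414e+08 ≈ 0.8348.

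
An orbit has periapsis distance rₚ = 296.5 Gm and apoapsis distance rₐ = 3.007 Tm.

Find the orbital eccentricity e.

Convert to SI: rₚ = 296.5 Gm = 2.965e+11 m; rₐ = 3.007 Tm = 3.007e+12 m.
e = (rₐ − rₚ) / (rₐ + rₚ).
e = (3.007e+12 − 2.965e+11) / (3.007e+12 + 2.965e+11) = 2.7105e+12 / 3.3035e+12 ≈ 0.8205.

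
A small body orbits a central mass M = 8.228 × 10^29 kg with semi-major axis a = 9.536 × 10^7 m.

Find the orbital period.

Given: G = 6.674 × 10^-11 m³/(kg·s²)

GM = G · M = 6.674e-11 · 8.228e+29 = 5.49137e+19 m³/s².
Kepler's third law: T = 2π √(a³ / GM).
Substituting a = 9.536e+07 m and GM = 5.49137e+19 m³/s²:
T = 2π √((9.536e+07)³ / 5.49137e+19) s
T ≈ 789.6 s = 13.16 minutes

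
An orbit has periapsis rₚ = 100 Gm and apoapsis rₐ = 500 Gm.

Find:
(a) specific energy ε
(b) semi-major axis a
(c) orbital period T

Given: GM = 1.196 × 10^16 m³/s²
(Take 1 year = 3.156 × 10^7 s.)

Convert to SI: rₚ = 100 Gm = 1e+11 m; rₐ = 500 Gm = 5e+11 m.
(a) With a = (rₚ + rₐ)/2 = 3e+11 m, ε = −GM/(2a) = −1.196e+16/(2 · 3e+11) J/kg ≈ -1.993e+04 J/kg
(b) a = (rₚ + rₐ)/2 = (1e+11 + 5e+11)/2 ≈ 3e+11 m
(c) With a = (rₚ + rₐ)/2 = 3e+11 m, T = 2π √(a³/GM) = 2π √((3e+11)³/1.196e+16) s ≈ 9.441e+09 s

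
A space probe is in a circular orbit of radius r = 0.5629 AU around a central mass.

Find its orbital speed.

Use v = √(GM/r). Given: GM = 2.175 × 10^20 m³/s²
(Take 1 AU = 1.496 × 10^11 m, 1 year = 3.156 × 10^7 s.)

Convert to SI: r = 0.5629 AU = 8.42098e+10 m.
For a circular orbit, gravity supplies the centripetal force, so v = √(GM / r).
v = √(2.175e+20 / 8.42098e+10) m/s ≈ 5.082e+04 m/s = 10.72 AU/year.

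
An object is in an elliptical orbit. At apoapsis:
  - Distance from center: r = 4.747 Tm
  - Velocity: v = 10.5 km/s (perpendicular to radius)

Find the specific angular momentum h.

Convert to SI: r = 4.747 Tm = 4.747e+12 m; v = 10.5 km/s = 10500 m/s.
With v perpendicular to r, h = r · v.
h = 4.747e+12 · 10500 m²/s ≈ 4.984e+16 m²/s.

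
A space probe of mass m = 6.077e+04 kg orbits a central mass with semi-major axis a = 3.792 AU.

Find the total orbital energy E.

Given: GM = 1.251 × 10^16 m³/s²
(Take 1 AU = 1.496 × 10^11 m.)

Convert to SI: a = 3.792 AU = 5.67283e+11 m.
E = −GMm / (2a).
E = −1.251e+16 · 6.077e+04 / (2 · 5.67283e+11) J ≈ -6.701e+08 J = -670.1 MJ.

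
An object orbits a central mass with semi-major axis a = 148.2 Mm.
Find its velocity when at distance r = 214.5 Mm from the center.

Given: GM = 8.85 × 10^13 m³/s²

Convert to SI: a = 148.2 Mm = 1.482e+08 m; r = 214.5 Mm = 2.145e+08 m.
Vis-viva: v = √(GM · (2/r − 1/a)).
2/r − 1/a = 2/2.145e+08 − 1/1.482e+08 = 2.57637e-09 m⁻¹.
v = √(8.85e+13 · 2.57637e-09) m/s ≈ 477.5 m/s = 477.5 m/s.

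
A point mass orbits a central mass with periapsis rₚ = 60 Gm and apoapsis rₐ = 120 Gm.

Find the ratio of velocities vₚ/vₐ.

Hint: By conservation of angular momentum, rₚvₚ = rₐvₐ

Convert to SI: rₚ = 60 Gm = 6e+10 m; rₐ = 120 Gm = 1.2e+11 m.
Conservation of angular momentum gives rₚvₚ = rₐvₐ, so vₚ/vₐ = rₐ/rₚ.
vₚ/vₐ = 1.2e+11 / 6e+10 ≈ 2.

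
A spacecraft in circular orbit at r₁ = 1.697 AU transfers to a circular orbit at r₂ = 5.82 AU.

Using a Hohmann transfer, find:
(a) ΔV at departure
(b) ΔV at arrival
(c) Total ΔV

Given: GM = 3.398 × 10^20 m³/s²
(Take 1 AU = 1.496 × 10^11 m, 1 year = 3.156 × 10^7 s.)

Convert to SI: r₁ = 1.697 AU = 2.53871e+11 m; r₂ = 5.82 AU = 8.70672e+11 m.
Transfer semi-major axis: a_t = (r₁ + r₂)/2 = (2.53871e+11 + 8.70672e+11)/2 = 5.62272e+11 m.
Circular speeds: v₁ = √(GM/r₁) = 36585.2 m/s, v₂ = √(GM/r₂) = 19755.3 m/s.
Transfer speeds (vis-viva v² = GM(2/r − 1/a_t)): v₁ᵗ = 45526 m/s, v₂ᵗ = 13274.5 m/s.
(a) ΔV₁ = |v₁ᵗ − v₁| ≈ 8941 m/s = 1.886 AU/year.
(b) ΔV₂ = |v₂ − v₂ᵗ| ≈ 6481 m/s = 1.367 AU/year.
(c) ΔV_total = ΔV₁ + ΔV₂ ≈ 1.542e+04 m/s = 3.253 AU/year.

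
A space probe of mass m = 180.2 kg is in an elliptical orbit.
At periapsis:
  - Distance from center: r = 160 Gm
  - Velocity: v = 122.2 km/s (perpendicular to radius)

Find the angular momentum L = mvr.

Convert to SI: r = 160 Gm = 1.6e+11 m; v = 122.2 km/s = 122200 m/s.
Since v is perpendicular to r, L = m · v · r.
L = 180.2 · 122200 · 1.6e+11 kg·m²/s ≈ 3.523e+18 kg·m²/s.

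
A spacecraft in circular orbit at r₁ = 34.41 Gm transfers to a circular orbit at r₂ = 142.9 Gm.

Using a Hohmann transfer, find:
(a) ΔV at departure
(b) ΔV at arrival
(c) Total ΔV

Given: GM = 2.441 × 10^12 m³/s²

Convert to SI: r₁ = 34.41 Gm = 3.441e+10 m; r₂ = 142.9 Gm = 1.429e+11 m.
Transfer semi-major axis: a_t = (r₁ + r₂)/2 = (3.441e+10 + 1.429e+11)/2 = 8.8655e+10 m.
Circular speeds: v₁ = √(GM/r₁) = 8.42251 m/s, v₂ = √(GM/r₂) = 4.13302 m/s.
Transfer speeds (vis-viva v² = GM(2/r − 1/a_t)): v₁ᵗ = 10.6932 m/s, v₂ᵗ = 2.57489 m/s.
(a) ΔV₁ = |v₁ᵗ − v₁| ≈ 2.271 m/s = 2.271 m/s.
(b) ΔV₂ = |v₂ − v₂ᵗ| ≈ 1.558 m/s = 1.558 m/s.
(c) ΔV_total = ΔV₁ + ΔV₂ ≈ 3.829 m/s = 3.829 m/s.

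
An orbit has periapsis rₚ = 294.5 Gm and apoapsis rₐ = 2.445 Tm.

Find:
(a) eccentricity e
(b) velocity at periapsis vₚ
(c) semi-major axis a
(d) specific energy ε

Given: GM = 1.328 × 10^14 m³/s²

Convert to SI: rₚ = 294.5 Gm = 2.945e+11 m; rₐ = 2.445 Tm = 2.445e+12 m.
(a) e = (rₐ − rₚ)/(rₐ + rₚ) = (2.445e+12 − 2.945e+11)/(2.445e+12 + 2.945e+11) ≈ 0.785
(b) With a = (rₚ + rₐ)/2 = 1.36975e+12 m, vₚ = √(GM (2/rₚ − 1/a)) = √(1.328e+14 · (2/2.945e+11 − 1/1.36975e+12)) m/s ≈ 28.37 m/s
(c) a = (rₚ + rₐ)/2 = (2.945e+11 + 2.445e+12)/2 ≈ 1.37e+12 m
(d) With a = (rₚ + rₐ)/2 = 1.36975e+12 m, ε = −GM/(2a) = −1.328e+14/(2 · 1.36975e+12) J/kg ≈ -48.48 J/kg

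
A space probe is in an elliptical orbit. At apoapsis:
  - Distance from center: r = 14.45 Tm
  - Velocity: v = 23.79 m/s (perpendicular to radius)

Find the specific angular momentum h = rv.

Convert to SI: r = 14.45 Tm = 1.445e+13 m.
With v perpendicular to r, h = r · v.
h = 1.445e+13 · 23.79 m²/s ≈ 3.438e+14 m²/s.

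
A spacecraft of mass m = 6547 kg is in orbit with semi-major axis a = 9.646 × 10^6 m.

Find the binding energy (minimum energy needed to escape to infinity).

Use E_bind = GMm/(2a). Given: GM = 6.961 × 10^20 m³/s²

Total orbital energy is E = −GMm/(2a); binding energy is E_bind = −E = GMm/(2a).
E_bind = 6.961e+20 · 6547 / (2 · 9.646e+06) J ≈ 2.362e+17 J = 236.2 PJ.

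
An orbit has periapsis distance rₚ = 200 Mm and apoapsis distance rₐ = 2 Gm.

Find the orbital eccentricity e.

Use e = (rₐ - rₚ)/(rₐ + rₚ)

Convert to SI: rₚ = 200 Mm = 2e+08 m; rₐ = 2 Gm = 2e+09 m.
e = (rₐ − rₚ) / (rₐ + rₚ).
e = (2e+09 − 2e+08) / (2e+09 + 2e+08) = 1.8e+09 / 2.2e+09 ≈ 0.8182.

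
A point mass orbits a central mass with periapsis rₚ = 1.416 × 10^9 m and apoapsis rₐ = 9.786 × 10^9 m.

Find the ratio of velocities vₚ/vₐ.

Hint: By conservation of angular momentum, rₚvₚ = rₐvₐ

Conservation of angular momentum gives rₚvₚ = rₐvₐ, so vₚ/vₐ = rₐ/rₚ.
vₚ/vₐ = 9.786e+09 / 1.416e+09 ≈ 6.911.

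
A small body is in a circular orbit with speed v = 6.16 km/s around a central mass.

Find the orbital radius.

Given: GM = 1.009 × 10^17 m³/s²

Convert to SI: v = 6.16 km/s = 6160 m/s.
For a circular orbit, v² = GM / r, so r = GM / v².
r = 1.009e+17 / (6160)² m ≈ 2.659e+09 m = 2.659 Gm.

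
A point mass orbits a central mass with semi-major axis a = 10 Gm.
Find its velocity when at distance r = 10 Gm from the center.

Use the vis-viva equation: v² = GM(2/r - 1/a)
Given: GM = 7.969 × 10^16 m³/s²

Convert to SI: a = 10 Gm = 1e+10 m; r = 10 Gm = 1e+10 m.
Vis-viva: v = √(GM · (2/r − 1/a)).
2/r − 1/a = 2/1e+10 − 1/1e+10 = 1e-10 m⁻¹.
v = √(7.969e+16 · 1e-10) m/s ≈ 2823 m/s = 2.823 km/s.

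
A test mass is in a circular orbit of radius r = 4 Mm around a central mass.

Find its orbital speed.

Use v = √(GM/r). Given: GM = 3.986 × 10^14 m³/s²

Convert to SI: r = 4 Mm = 4e+06 m.
For a circular orbit, gravity supplies the centripetal force, so v = √(GM / r).
v = √(3.986e+14 / 4e+06) m/s ≈ 9982 m/s = 9.982 km/s.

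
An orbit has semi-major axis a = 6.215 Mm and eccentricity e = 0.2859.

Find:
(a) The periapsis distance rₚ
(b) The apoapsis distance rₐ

Convert to SI: a = 6.215 Mm = 6.215e+06 m.
(a) rₚ = a(1 − e) = 6.215e+06 · (1 − 0.2859) = 6.215e+06 · 0.7141 ≈ 4.438e+06 m = 4.438 Mm.
(b) rₐ = a(1 + e) = 6.215e+06 · (1 + 0.2859) = 6.215e+06 · 1.2859 ≈ 7.992e+06 m = 7.992 Mm.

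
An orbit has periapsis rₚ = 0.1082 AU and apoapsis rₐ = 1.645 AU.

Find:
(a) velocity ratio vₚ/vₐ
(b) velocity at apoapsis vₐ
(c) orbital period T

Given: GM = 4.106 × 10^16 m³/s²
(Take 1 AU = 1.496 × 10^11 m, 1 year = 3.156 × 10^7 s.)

Convert to SI: rₚ = 0.1082 AU = 1.61867e+10 m; rₐ = 1.645 AU = 2.46092e+11 m.
(a) Conservation of angular momentum (rₚvₚ = rₐvₐ) gives vₚ/vₐ = rₐ/rₚ = 2.46092e+11/1.61867e+10 ≈ 15.2
(b) With a = (rₚ + rₐ)/2 = 1.31139e+11 m, vₐ = √(GM (2/rₐ − 1/a)) = √(4.106e+16 · (2/2.46092e+11 − 1/1.31139e+11)) m/s ≈ 143.5 m/s
(c) With a = (rₚ + rₐ)/2 = 1.31139e+11 m, T = 2π √(a³/GM) = 2π √((1.31139e+11)³/4.106e+16) s ≈ 1.473e+09 s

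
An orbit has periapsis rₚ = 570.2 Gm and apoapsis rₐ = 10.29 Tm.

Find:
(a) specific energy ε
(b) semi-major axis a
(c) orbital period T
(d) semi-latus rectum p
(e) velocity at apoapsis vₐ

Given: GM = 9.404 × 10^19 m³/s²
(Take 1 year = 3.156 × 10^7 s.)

Convert to SI: rₚ = 570.2 Gm = 5.702e+11 m; rₐ = 10.29 Tm = 1.029e+13 m.
(a) With a = (rₚ + rₐ)/2 = 5.4301e+12 m, ε = −GM/(2a) = −9.404e+19/(2 · 5.4301e+12) J/kg ≈ -8.659e+06 J/kg
(b) a = (rₚ + rₐ)/2 = (5.702e+11 + 1.029e+13)/2 ≈ 5.43e+12 m
(c) With a = (rₚ + rₐ)/2 = 5.4301e+12 m, T = 2π √(a³/GM) = 2π √((5.4301e+12)³/9.404e+19) s ≈ 8.199e+09 s
(d) From a = (rₚ + rₐ)/2 = 5.4301e+12 m and e = (rₐ − rₚ)/(rₐ + rₚ) = 0.894993, p = a(1 − e²) = 5.4301e+12 · (1 − (0.894993)²) ≈ 1.081e+12 m
(e) With a = (rₚ + rₐ)/2 = 5.4301e+12 m, vₐ = √(GM (2/rₐ − 1/a)) = √(9.404e+19 · (2/1.029e+13 − 1/5.4301e+12)) m/s ≈ 979.6 m/s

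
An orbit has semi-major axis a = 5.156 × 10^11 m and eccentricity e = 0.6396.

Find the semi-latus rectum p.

p = a (1 − e²).
p = 5.156e+11 · (1 − (0.6396)²) = 5.156e+11 · 0.590912 ≈ 3.047e+11 m = 3.047 × 10^11 m.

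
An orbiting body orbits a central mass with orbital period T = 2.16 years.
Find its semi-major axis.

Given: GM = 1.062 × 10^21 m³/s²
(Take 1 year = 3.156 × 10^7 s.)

Convert to SI: T = 2.16 years = 6.81696e+07 s.
Invert Kepler's third law: a = (GM · T² / (4π²))^(1/3).
Substituting T = 6.81696e+07 s and GM = 1.062e+21 m³/s²:
a = (1.062e+21 · (6.81696e+07)² / (4π²))^(1/3) m
a ≈ 5e+11 m = 500 Gm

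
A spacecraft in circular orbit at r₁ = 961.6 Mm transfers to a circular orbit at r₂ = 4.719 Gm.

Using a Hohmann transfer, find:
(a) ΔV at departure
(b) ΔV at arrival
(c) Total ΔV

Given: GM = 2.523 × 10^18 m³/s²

Convert to SI: r₁ = 961.6 Mm = 9.616e+08 m; r₂ = 4.719 Gm = 4.719e+09 m.
Transfer semi-major axis: a_t = (r₁ + r₂)/2 = (9.616e+08 + 4.719e+09)/2 = 2.8403e+09 m.
Circular speeds: v₁ = √(GM/r₁) = 51222.6 m/s, v₂ = √(GM/r₂) = 23122.4 m/s.
Transfer speeds (vis-viva v² = GM(2/r − 1/a_t)): v₁ᵗ = 66024.4 m/s, v₂ᵗ = 13453.9 m/s.
(a) ΔV₁ = |v₁ᵗ − v₁| ≈ 1.48e+04 m/s = 14.8 km/s.
(b) ΔV₂ = |v₂ − v₂ᵗ| ≈ 9669 m/s = 9.669 km/s.
(c) ΔV_total = ΔV₁ + ΔV₂ ≈ 2.447e+04 m/s = 24.47 km/s.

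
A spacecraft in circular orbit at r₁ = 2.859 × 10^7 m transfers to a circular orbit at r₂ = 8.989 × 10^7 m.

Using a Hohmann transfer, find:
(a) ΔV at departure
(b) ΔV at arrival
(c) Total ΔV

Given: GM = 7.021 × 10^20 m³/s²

Transfer semi-major axis: a_t = (r₁ + r₂)/2 = (2.859e+07 + 8.989e+07)/2 = 5.924e+07 m.
Circular speeds: v₁ = √(GM/r₁) = 4.95556e+06 m/s, v₂ = √(GM/r₂) = 2.79476e+06 m/s.
Transfer speeds (vis-viva v² = GM(2/r − 1/a_t)): v₁ᵗ = 6.10437e+06 m/s, v₂ᵗ = 1.94153e+06 m/s.
(a) ΔV₁ = |v₁ᵗ − v₁| ≈ 1.149e+06 m/s = 1149 km/s.
(b) ΔV₂ = |v₂ − v₂ᵗ| ≈ 8.532e+05 m/s = 853.2 km/s.
(c) ΔV_total = ΔV₁ + ΔV₂ ≈ 2.002e+06 m/s = 2002 km/s.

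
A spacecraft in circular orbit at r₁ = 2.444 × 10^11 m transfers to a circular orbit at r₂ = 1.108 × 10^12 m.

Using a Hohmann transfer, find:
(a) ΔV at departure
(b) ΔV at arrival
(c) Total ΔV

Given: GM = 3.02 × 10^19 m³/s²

Transfer semi-major axis: a_t = (r₁ + r₂)/2 = (2.444e+11 + 1.108e+12)/2 = 6.762e+11 m.
Circular speeds: v₁ = √(GM/r₁) = 11116.1 m/s, v₂ = √(GM/r₂) = 5220.76 m/s.
Transfer speeds (vis-viva v² = GM(2/r − 1/a_t)): v₁ᵗ = 14229.4 m/s, v₂ᵗ = 3138.68 m/s.
(a) ΔV₁ = |v₁ᵗ − v₁| ≈ 3113 m/s = 3.113 km/s.
(b) ΔV₂ = |v₂ − v₂ᵗ| ≈ 2082 m/s = 2.082 km/s.
(c) ΔV_total = ΔV₁ + ΔV₂ ≈ 5195 m/s = 5.195 km/s.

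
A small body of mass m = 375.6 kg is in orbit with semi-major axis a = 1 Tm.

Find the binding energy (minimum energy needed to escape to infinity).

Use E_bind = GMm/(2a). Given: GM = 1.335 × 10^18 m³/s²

Convert to SI: a = 1 Tm = 1e+12 m.
Total orbital energy is E = −GMm/(2a); binding energy is E_bind = −E = GMm/(2a).
E_bind = 1.335e+18 · 375.6 / (2 · 1e+12) J ≈ 2.507e+08 J = 250.7 MJ.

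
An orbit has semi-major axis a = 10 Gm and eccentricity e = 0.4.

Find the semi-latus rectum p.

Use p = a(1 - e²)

Convert to SI: a = 10 Gm = 1e+10 m.
p = a (1 − e²).
p = 1e+10 · (1 − (0.4)²) = 1e+10 · 0.84 ≈ 8.4e+09 m = 8.4 Gm.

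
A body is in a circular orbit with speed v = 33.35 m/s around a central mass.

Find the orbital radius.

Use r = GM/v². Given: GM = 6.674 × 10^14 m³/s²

For a circular orbit, v² = GM / r, so r = GM / v².
r = 6.674e+14 / (33.35)² m ≈ 6.001e+11 m = 600.1 Gm.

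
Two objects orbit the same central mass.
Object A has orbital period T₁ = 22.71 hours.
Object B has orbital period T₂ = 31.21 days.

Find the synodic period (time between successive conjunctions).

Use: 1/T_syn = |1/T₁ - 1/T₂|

Convert to SI: T₁ = 22.71 hours = 81756 s; T₂ = 31.21 days = 2.69654e+06 s.
T_syn = |T₁ · T₂ / (T₁ − T₂)|.
T_syn = |81756 · 2.69654e+06 / (81756 − 2.69654e+06)| s ≈ 8.431e+04 s = 23.42 hours.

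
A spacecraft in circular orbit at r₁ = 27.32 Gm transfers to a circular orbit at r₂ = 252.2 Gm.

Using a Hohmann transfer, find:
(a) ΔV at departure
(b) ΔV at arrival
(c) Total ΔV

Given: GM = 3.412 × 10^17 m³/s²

Convert to SI: r₁ = 27.32 Gm = 2.732e+10 m; r₂ = 252.2 Gm = 2.522e+11 m.
Transfer semi-major axis: a_t = (r₁ + r₂)/2 = (2.732e+10 + 2.522e+11)/2 = 1.3976e+11 m.
Circular speeds: v₁ = √(GM/r₁) = 3533.98 m/s, v₂ = √(GM/r₂) = 1163.14 m/s.
Transfer speeds (vis-viva v² = GM(2/r − 1/a_t)): v₁ᵗ = 4747.28 m/s, v₂ᵗ = 514.258 m/s.
(a) ΔV₁ = |v₁ᵗ − v₁| ≈ 1213 m/s = 1.213 km/s.
(b) ΔV₂ = |v₂ − v₂ᵗ| ≈ 648.9 m/s = 648.9 m/s.
(c) ΔV_total = ΔV₁ + ΔV₂ ≈ 1862 m/s = 1.862 km/s.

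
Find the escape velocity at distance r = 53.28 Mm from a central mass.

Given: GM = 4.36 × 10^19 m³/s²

Convert to SI: r = 53.28 Mm = 5.328e+07 m.
Escape velocity comes from setting total energy to zero: ½v² − GM/r = 0 ⇒ v_esc = √(2GM / r).
v_esc = √(2 · 4.36e+19 / 5.328e+07) m/s ≈ 1.279e+06 m/s = 1279 km/s.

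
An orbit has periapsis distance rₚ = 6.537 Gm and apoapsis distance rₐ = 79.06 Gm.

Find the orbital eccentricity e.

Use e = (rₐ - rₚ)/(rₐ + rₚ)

Convert to SI: rₚ = 6.537 Gm = 6.537e+09 m; rₐ = 79.06 Gm = 7.906e+10 m.
e = (rₐ − rₚ) / (rₐ + rₚ).
e = (7.906e+10 − 6.537e+09) / (7.906e+10 + 6.537e+09) = 7.2523e+10 / 8.5597e+10 ≈ 0.8473.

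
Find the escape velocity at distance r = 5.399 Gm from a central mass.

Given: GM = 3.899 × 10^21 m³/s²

Convert to SI: r = 5.399 Gm = 5.399e+09 m.
Escape velocity comes from setting total energy to zero: ½v² − GM/r = 0 ⇒ v_esc = √(2GM / r).
v_esc = √(2 · 3.899e+21 / 5.399e+09) m/s ≈ 1.202e+06 m/s = 1202 km/s.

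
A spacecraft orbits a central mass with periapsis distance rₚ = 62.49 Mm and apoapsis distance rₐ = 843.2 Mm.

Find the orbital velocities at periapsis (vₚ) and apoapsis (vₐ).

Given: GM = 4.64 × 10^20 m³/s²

Convert to SI: rₚ = 62.49 Mm = 6.249e+07 m; rₐ = 843.2 Mm = 8.432e+08 m.
Use the vis-viva equation v² = GM(2/r − 1/a) with a = (rₚ + rₐ)/2 = (6.249e+07 + 8.432e+08)/2 = 4.52845e+08 m.
vₚ = √(GM · (2/rₚ − 1/a)) = √(4.64e+20 · (2/6.249e+07 − 1/4.52845e+08)) m/s ≈ 3.718e+06 m/s = 3718 km/s.
vₐ = √(GM · (2/rₐ − 1/a)) = √(4.64e+20 · (2/8.432e+08 − 1/4.52845e+08)) m/s ≈ 2.756e+05 m/s = 275.6 km/s.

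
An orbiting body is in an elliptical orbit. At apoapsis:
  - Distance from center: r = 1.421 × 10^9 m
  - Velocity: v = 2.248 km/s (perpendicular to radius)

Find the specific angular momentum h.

Convert to SI: v = 2.248 km/s = 2248 m/s.
With v perpendicular to r, h = r · v.
h = 1.421e+09 · 2248 m²/s ≈ 3.194e+12 m²/s.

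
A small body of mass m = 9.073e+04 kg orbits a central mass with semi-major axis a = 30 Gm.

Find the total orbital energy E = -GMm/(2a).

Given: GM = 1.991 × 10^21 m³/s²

Convert to SI: a = 30 Gm = 3e+10 m.
E = −GMm / (2a).
E = −1.991e+21 · 9.073e+04 / (2 · 3e+10) J ≈ -3.011e+15 J = -3.011 PJ.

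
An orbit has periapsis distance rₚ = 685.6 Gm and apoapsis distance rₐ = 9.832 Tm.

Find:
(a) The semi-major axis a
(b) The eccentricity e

Convert to SI: rₚ = 685.6 Gm = 6.856e+11 m; rₐ = 9.832 Tm = 9.832e+12 m.
(a) a = (rₚ + rₐ) / 2 = (6.856e+11 + 9.832e+12) / 2 ≈ 5.259e+12 m = 5.259 Tm.
(b) e = (rₐ − rₚ) / (rₐ + rₚ) = (9.832e+12 − 6.856e+11) / (9.832e+12 + 6.856e+11) ≈ 0.8696.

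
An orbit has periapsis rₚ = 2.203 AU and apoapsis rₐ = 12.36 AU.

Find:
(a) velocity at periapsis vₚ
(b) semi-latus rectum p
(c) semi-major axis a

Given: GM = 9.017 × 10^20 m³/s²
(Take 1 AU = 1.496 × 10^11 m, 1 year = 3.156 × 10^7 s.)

Convert to SI: rₚ = 2.203 AU = 3.29569e+11 m; rₐ = 12.36 AU = 1.84906e+12 m.
(a) With a = (rₚ + rₐ)/2 = 1.08931e+12 m, vₚ = √(GM (2/rₚ − 1/a)) = √(9.017e+20 · (2/3.29569e+11 − 1/1.08931e+12)) m/s ≈ 6.815e+04 m/s
(b) From a = (rₚ + rₐ)/2 = 1.08931e+12 m and e = (rₐ − rₚ)/(rₐ + rₚ) = 0.697452, p = a(1 − e²) = 1.08931e+12 · (1 − (0.697452)²) ≈ 5.594e+11 m
(c) a = (rₚ + rₐ)/2 = (3.29569e+11 + 1.84906e+12)/2 ≈ 1.089e+12 m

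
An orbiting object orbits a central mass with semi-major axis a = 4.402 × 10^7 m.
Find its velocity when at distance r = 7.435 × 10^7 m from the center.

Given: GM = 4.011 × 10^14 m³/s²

Vis-viva: v = √(GM · (2/r − 1/a)).
2/r − 1/a = 2/7.435e+07 − 1/4.402e+07 = 4.18285e-09 m⁻¹.
v = √(4.011e+14 · 4.18285e-09) m/s ≈ 1295 m/s = 1.295 km/s.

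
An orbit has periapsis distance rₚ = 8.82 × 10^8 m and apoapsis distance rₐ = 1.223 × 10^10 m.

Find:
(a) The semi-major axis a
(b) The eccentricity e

(a) a = (rₚ + rₐ) / 2 = (8.82e+08 + 1.223e+10) / 2 ≈ 6.556e+09 m = 6.556 × 10^9 m.
(b) e = (rₐ − rₚ) / (rₐ + rₚ) = (1.223e+10 − 8.82e+08) / (1.223e+10 + 8.82e+08) ≈ 0.8655.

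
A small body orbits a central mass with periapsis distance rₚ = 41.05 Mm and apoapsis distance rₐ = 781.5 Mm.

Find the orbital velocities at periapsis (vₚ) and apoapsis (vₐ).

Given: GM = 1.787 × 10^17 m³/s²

Convert to SI: rₚ = 41.05 Mm = 4.105e+07 m; rₐ = 781.5 Mm = 7.815e+08 m.
Use the vis-viva equation v² = GM(2/r − 1/a) with a = (rₚ + rₐ)/2 = (4.105e+07 + 7.815e+08)/2 = 4.11275e+08 m.
vₚ = √(GM · (2/rₚ − 1/a)) = √(1.787e+17 · (2/4.105e+07 − 1/4.11275e+08)) m/s ≈ 9.095e+04 m/s = 90.95 km/s.
vₐ = √(GM · (2/rₐ − 1/a)) = √(1.787e+17 · (2/7.815e+08 − 1/4.11275e+08)) m/s ≈ 4777 m/s = 4.777 km/s.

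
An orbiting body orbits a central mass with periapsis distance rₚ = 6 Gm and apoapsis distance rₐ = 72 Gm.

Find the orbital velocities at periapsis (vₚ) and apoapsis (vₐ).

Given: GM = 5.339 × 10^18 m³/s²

Convert to SI: rₚ = 6 Gm = 6e+09 m; rₐ = 72 Gm = 7.2e+10 m.
Use the vis-viva equation v² = GM(2/r − 1/a) with a = (rₚ + rₐ)/2 = (6e+09 + 7.2e+10)/2 = 3.9e+10 m.
vₚ = √(GM · (2/rₚ − 1/a)) = √(5.339e+18 · (2/6e+09 − 1/3.9e+10)) m/s ≈ 4.053e+04 m/s = 40.53 km/s.
vₐ = √(GM · (2/rₐ − 1/a)) = √(5.339e+18 · (2/7.2e+10 − 1/3.9e+10)) m/s ≈ 3378 m/s = 3.378 km/s.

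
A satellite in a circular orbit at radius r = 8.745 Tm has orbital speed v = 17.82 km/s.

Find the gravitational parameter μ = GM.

Convert to SI: r = 8.745 Tm = 8.745e+12 m; v = 17.82 km/s = 17820 m/s.
For a circular orbit v² = GM/r, so GM = v² · r.
GM = (17820)² · 8.745e+12 m³/s² ≈ 2.777e+21 m³/s² = 2.777 × 10^21 m³/s².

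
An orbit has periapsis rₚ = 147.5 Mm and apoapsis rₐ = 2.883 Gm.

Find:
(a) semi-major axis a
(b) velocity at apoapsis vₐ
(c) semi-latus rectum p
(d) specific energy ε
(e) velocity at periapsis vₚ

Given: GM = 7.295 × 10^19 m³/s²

Convert to SI: rₚ = 147.5 Mm = 1.475e+08 m; rₐ = 2.883 Gm = 2.883e+09 m.
(a) a = (rₚ + rₐ)/2 = (1.475e+08 + 2.883e+09)/2 ≈ 1.515e+09 m
(b) With a = (rₚ + rₐ)/2 = 1.51525e+09 m, vₐ = √(GM (2/rₐ − 1/a)) = √(7.295e+19 · (2/2.883e+09 − 1/1.51525e+09)) m/s ≈ 4.963e+04 m/s
(c) From a = (rₚ + rₐ)/2 = 1.51525e+09 m and e = (rₐ − rₚ)/(rₐ + rₚ) = 0.902656, p = a(1 − e²) = 1.51525e+09 · (1 − (0.902656)²) ≈ 2.806e+08 m
(d) With a = (rₚ + rₐ)/2 = 1.51525e+09 m, ε = −GM/(2a) = −7.295e+19/(2 · 1.51525e+09) J/kg ≈ -2.407e+10 J/kg
(e) With a = (rₚ + rₐ)/2 = 1.51525e+09 m, vₚ = √(GM (2/rₚ − 1/a)) = √(7.295e+19 · (2/1.475e+08 − 1/1.51525e+09)) m/s ≈ 9.701e+05 m/s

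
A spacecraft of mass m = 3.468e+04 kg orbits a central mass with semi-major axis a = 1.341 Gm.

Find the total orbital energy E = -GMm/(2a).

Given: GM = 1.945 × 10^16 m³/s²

Convert to SI: a = 1.341 Gm = 1.341e+09 m.
E = −GMm / (2a).
E = −1.945e+16 · 3.468e+04 / (2 · 1.341e+09) J ≈ -2.515e+11 J = -251.5 GJ.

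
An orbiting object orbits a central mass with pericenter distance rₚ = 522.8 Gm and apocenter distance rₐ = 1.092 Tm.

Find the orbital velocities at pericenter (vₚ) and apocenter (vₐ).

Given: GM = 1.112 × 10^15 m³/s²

Convert to SI: rₚ = 522.8 Gm = 5.228e+11 m; rₐ = 1.092 Tm = 1.092e+12 m.
Use the vis-viva equation v² = GM(2/r − 1/a) with a = (rₚ + rₐ)/2 = (5.228e+11 + 1.092e+12)/2 = 8.074e+11 m.
vₚ = √(GM · (2/rₚ − 1/a)) = √(1.112e+15 · (2/5.228e+11 − 1/8.074e+11)) m/s ≈ 53.64 m/s = 53.64 m/s.
vₐ = √(GM · (2/rₐ − 1/a)) = √(1.112e+15 · (2/1.092e+12 − 1/8.074e+11)) m/s ≈ 25.68 m/s = 25.68 m/s.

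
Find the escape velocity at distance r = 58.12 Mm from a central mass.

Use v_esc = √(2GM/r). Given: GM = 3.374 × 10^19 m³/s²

Convert to SI: r = 58.12 Mm = 5.812e+07 m.
Escape velocity comes from setting total energy to zero: ½v² − GM/r = 0 ⇒ v_esc = √(2GM / r).
v_esc = √(2 · 3.374e+19 / 5.812e+07) m/s ≈ 1.078e+06 m/s = 1078 km/s.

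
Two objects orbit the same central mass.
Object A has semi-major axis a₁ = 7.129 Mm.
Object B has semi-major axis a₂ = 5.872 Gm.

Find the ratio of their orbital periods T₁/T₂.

Convert to SI: a₁ = 7.129 Mm = 7.129e+06 m; a₂ = 5.872 Gm = 5.872e+09 m.
From Kepler's third law, (T₁/T₂)² = (a₁/a₂)³, so T₁/T₂ = (a₁/a₂)^(3/2).
a₁/a₂ = 7.129e+06 / 5.872e+09 = 0.00121407.
T₁/T₂ = (0.00121407)^(3/2) ≈ 4.23e-05.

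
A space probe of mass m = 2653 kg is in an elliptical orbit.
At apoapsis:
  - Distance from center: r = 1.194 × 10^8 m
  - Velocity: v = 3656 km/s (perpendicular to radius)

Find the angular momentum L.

Convert to SI: v = 3656 km/s = 3.656e+06 m/s.
Since v is perpendicular to r, L = m · v · r.
L = 2653 · 3.656e+06 · 1.194e+08 kg·m²/s ≈ 1.158e+18 kg·m²/s.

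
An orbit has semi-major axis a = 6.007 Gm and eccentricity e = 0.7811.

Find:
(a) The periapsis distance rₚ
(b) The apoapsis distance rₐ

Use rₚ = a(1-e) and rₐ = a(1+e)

Convert to SI: a = 6.007 Gm = 6.007e+09 m.
(a) rₚ = a(1 − e) = 6.007e+09 · (1 − 0.7811) = 6.007e+09 · 0.2189 ≈ 1.315e+09 m = 1.315 Gm.
(b) rₐ = a(1 + e) = 6.007e+09 · (1 + 0.7811) = 6.007e+09 · 1.7811 ≈ 1.07e+10 m = 10.7 Gm.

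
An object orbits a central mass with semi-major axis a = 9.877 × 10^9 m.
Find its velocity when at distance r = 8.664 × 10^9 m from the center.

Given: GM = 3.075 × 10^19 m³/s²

Vis-viva: v = √(GM · (2/r − 1/a)).
2/r − 1/a = 2/8.664e+09 − 1/9.877e+09 = 1.29595e-10 m⁻¹.
v = √(3.075e+19 · 1.29595e-10) m/s ≈ 6.313e+04 m/s = 63.13 km/s.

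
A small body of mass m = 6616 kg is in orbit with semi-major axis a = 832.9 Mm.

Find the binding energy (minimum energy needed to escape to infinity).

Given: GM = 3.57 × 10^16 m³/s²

Convert to SI: a = 832.9 Mm = 8.329e+08 m.
Total orbital energy is E = −GMm/(2a); binding energy is E_bind = −E = GMm/(2a).
E_bind = 3.57e+16 · 6616 / (2 · 8.329e+08) J ≈ 1.418e+11 J = 141.8 GJ.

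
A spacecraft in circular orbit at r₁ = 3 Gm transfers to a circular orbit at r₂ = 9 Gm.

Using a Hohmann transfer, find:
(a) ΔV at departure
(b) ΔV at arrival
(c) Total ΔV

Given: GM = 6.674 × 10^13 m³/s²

Convert to SI: r₁ = 3 Gm = 3e+09 m; r₂ = 9 Gm = 9e+09 m.
Transfer semi-major axis: a_t = (r₁ + r₂)/2 = (3e+09 + 9e+09)/2 = 6e+09 m.
Circular speeds: v₁ = √(GM/r₁) = 149.153 m/s, v₂ = √(GM/r₂) = 86.1136 m/s.
Transfer speeds (vis-viva v² = GM(2/r − 1/a_t)): v₁ᵗ = 182.675 m/s, v₂ᵗ = 60.8915 m/s.
(a) ΔV₁ = |v₁ᵗ − v₁| ≈ 33.52 m/s = 33.52 m/s.
(b) ΔV₂ = |v₂ − v₂ᵗ| ≈ 25.22 m/s = 25.22 m/s.
(c) ΔV_total = ΔV₁ + ΔV₂ ≈ 58.74 m/s = 58.74 m/s.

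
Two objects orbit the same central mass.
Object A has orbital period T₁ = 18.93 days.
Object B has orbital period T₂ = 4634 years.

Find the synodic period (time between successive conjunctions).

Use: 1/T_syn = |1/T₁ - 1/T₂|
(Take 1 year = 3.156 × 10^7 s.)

Convert to SI: T₁ = 18.93 days = 1.63555e+06 s; T₂ = 4634 years = 1.46249e+11 s.
T_syn = |T₁ · T₂ / (T₁ − T₂)|.
T_syn = |1.63555e+06 · 1.46249e+11 / (1.63555e+06 − 1.46249e+11)| s ≈ 1.636e+06 s = 18.93 days.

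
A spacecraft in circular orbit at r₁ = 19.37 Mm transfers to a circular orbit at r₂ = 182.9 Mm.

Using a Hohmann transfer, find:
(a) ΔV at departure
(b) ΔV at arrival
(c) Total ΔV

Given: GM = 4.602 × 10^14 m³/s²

Convert to SI: r₁ = 19.37 Mm = 1.937e+07 m; r₂ = 182.9 Mm = 1.829e+08 m.
Transfer semi-major axis: a_t = (r₁ + r₂)/2 = (1.937e+07 + 1.829e+08)/2 = 1.01135e+08 m.
Circular speeds: v₁ = √(GM/r₁) = 4874.26 m/s, v₂ = √(GM/r₂) = 1586.23 m/s.
Transfer speeds (vis-viva v² = GM(2/r − 1/a_t)): v₁ᵗ = 6554.88 m/s, v₂ᵗ = 694.193 m/s.
(a) ΔV₁ = |v₁ᵗ − v₁| ≈ 1681 m/s = 1.681 km/s.
(b) ΔV₂ = |v₂ − v₂ᵗ| ≈ 892 m/s = 892 m/s.
(c) ΔV_total = ΔV₁ + ΔV₂ ≈ 2573 m/s = 2.573 km/s.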